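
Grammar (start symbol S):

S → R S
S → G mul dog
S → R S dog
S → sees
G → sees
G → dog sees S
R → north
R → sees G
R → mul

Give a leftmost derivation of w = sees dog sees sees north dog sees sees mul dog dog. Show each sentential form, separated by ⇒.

S ⇒ R S ⇒ sees G S ⇒ sees dog sees S S ⇒ sees dog sees sees S ⇒ sees dog sees sees R S dog ⇒ sees dog sees sees north S dog ⇒ sees dog sees sees north G mul dog dog ⇒ sees dog sees sees north dog sees S mul dog dog ⇒ sees dog sees sees north dog sees sees mul dog dog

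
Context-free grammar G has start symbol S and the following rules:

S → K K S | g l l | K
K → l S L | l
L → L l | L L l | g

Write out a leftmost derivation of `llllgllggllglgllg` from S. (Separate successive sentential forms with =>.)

S => K => lSL => lKKSL => llSLKSL => llKKSLKSL => lllKSLKSL => llllSLSLKSL => llllgllLSLKSL => llllgllgSLKSL => llllgllggllLKSL => llllgllggllgKSL => llllgllggllglSL => llllgllggllglgllL => llllgllggllglgllg

S => K   [S → K]
K => lSL   [K → l S L]
lSL => lKKSL   [S → K K S]
lKKSL => llSLKSL   [K → l S L]
llSLKSL => llKKSLKSL   [S → K K S]
llKKSLKSL => lllKSLKSL   [K → l]
lllKSLKSL => llllSLSLKSL   [K → l S L]
llllSLSLKSL => llllgllLSLKSL   [S → g l l]
llllgllLSLKSL => llllgllgSLKSL   [L → g]
llllgllgSLKSL => llllgllggllLKSL   [S → g l l]
llllgllggllLKSL => llllgllggllgKSL   [L → g]
llllgllggllgKSL => llllgllggllglSL   [K → l]
llllgllggllglSL => llllgllggllglgllL   [S → g l l]
llllgllggllglgllL => llllgllggllglgllg   [L → g]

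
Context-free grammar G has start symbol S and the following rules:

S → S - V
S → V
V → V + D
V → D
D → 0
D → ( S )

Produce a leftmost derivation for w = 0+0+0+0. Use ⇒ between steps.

S ⇒ V ⇒ V+D ⇒ V+D+D ⇒ V+D+D+D ⇒ D+D+D+D ⇒ 0+D+D+D ⇒ 0+0+D+D ⇒ 0+0+0+D ⇒ 0+0+0+0

S ⇒ V   [S → V]
V ⇒ V+D   [V → V + D]
V+D ⇒ V+D+D   [V → V + D]
V+D+D ⇒ V+D+D+D   [V → V + D]
V+D+D+D ⇒ D+D+D+D   [V → D]
D+D+D+D ⇒ 0+D+D+D   [D → 0]
0+D+D+D ⇒ 0+0+D+D   [D → 0]
0+0+D+D ⇒ 0+0+0+D   [D → 0]
0+0+0+D ⇒ 0+0+0+0   [D → 0]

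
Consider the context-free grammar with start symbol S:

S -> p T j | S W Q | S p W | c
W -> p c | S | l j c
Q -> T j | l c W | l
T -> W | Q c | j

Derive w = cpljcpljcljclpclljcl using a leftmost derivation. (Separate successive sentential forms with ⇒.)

S ⇒ SWQ   [S -> S W Q]
SWQ ⇒ SWQWQ   [S -> S W Q]
SWQWQ ⇒ SWQWQWQ   [S -> S W Q]
SWQWQWQ ⇒ SpWWQWQWQ   [S -> S p W]
SpWWQWQWQ ⇒ SpWpWWQWQWQ   [S -> S p W]
SpWpWWQWQWQ ⇒ cpWpWWQWQWQ   [S -> c]
cpWpWWQWQWQ ⇒ cpljcpWWQWQWQ   [W -> l j c]
cpljcpWWQWQWQ ⇒ cpljcpljcWQWQWQ   [W -> l j c]
cpljcpljcWQWQWQ ⇒ cpljcpljcljcQWQWQ   [W -> l j c]
cpljcpljcljcQWQWQ ⇒ cpljcpljcljclWQWQ   [Q -> l]
cpljcpljcljclWQWQ ⇒ cpljcpljcljclpcQWQ   [W -> p c]
cpljcpljcljclpcQWQ ⇒ cpljcpljcljclpclWQ   [Q -> l]
cpljcpljcljclpclWQ ⇒ cpljcpljcljclpclljcQ   [W -> l j c]
cpljcpljcljclpclljcQ ⇒ cpljcpljcljclpclljcl   [Q -> l]

S ⇒ SWQ ⇒ SWQWQ ⇒ SWQWQWQ ⇒ SpWWQWQWQ ⇒ SpWpWWQWQWQ ⇒ cpWpWWQWQWQ ⇒ cpljcpWWQWQWQ ⇒ cpljcpljcWQWQWQ ⇒ cpljcpljcljcQWQWQ ⇒ cpljcpljcljclWQWQ ⇒ cpljcpljcljclpcQWQ ⇒ cpljcpljcljclpclWQ ⇒ cpljcpljcljclpclljcQ ⇒ cpljcpljcljclpclljcl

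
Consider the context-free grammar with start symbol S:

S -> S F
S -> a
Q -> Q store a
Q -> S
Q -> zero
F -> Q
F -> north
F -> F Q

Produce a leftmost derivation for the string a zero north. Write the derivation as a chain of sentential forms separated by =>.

S => S F   [S -> S F]
S F => S F F   [S -> S F]
S F F => a F F   [S -> a]
a F F => a Q F   [F -> Q]
a Q F => a zero F   [Q -> zero]
a zero F => a zero north   [F -> north]

S => S F => S F F => a F F => a Q F => a zero F => a zero north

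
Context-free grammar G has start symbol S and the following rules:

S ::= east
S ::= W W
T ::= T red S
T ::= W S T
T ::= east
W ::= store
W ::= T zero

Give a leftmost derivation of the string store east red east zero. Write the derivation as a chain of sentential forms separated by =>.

S => W W => store W => store T zero => store T red S zero => store east red S zero => store east red east zero

S => W W   [S ::= W W]
W W => store W   [W ::= store]
store W => store T zero   [W ::= T zero]
store T zero => store T red S zero   [T ::= T red S]
store T red S zero => store east red S zero   [T ::= east]
store east red S zero => store east red east zero   [S ::= east]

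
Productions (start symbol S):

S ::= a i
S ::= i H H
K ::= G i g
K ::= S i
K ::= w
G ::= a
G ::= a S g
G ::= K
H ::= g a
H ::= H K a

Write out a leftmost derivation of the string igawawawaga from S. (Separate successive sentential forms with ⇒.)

S⇒iHH⇒iHKaH⇒iHKaKaH⇒iHKaKaKaH⇒igaKaKaKaH⇒igawaKaKaH⇒igawawaKaH⇒igawawawaH⇒igawawawaga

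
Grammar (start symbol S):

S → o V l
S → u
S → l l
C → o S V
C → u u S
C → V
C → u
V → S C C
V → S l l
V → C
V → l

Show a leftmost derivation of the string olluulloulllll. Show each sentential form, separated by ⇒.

S⇒oVl⇒oSCCl⇒ollCCl⇒olluuSCl⇒olluullCl⇒olluulloSVl⇒olluullouVl⇒olluullouSlll⇒olluulloulllll

S ⇒ oVl   [S → o V l]
oVl ⇒ oSCCl   [V → S C C]
oSCCl ⇒ ollCCl   [S → l l]
ollCCl ⇒ olluuSCl   [C → u u S]
olluuSCl ⇒ olluullCl   [S → l l]
olluullCl ⇒ olluulloSVl   [C → o S V]
olluulloSVl ⇒ olluullouVl   [S → u]
olluullouVl ⇒ olluullouSlll   [V → S l l]
olluullouSlll ⇒ olluulloulllll   [S → l l]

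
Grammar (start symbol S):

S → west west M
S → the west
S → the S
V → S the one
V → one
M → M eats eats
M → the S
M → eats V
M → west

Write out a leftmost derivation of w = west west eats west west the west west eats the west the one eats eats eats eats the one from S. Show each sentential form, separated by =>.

S => west west M   [S → west west M]
west west M => west west eats V   [M → eats V]
west west eats V => west west eats S the one   [V → S the one]
west west eats S the one => west west eats west west M the one   [S → west west M]
west west eats west west M the one => west west eats west west M eats eats the one   [M → M eats eats]
west west eats west west M eats eats the one => west west eats west west M eats eats eats eats the one   [M → M eats eats]
west west eats west west M eats eats eats eats the one => west west eats west west the S eats eats eats eats the one   [M → the S]
west west eats west west the S eats eats eats eats the one => west west eats west west the west west M eats eats eats eats the one   [S → west west M]
west west eats west west the west west M eats eats eats eats the one => west west eats west west the west west eats V eats eats eats eats the one   [M → eats V]
west west eats west west the west west eats V eats eats eats eats the one => west west eats west west the west west eats S the one eats eats eats eats the one   [V → S the one]
west west eats west west the west west eats S the one eats eats eats eats the one => west west eats west west the west west eats the west the one eats eats eats eats the one   [S → the west]

S => west west M => west west eats V => west west eats S the one => west west eats west west M the one => west west eats west west M eats eats the one => west west eats west west M eats eats eats eats the one => west west eats west west the S eats eats eats eats the one => west west eats west west the west west M eats eats eats eats the one => west west eats west west the west west eats V eats eats eats eats the one => west west eats west west the west west eats S the one eats eats eats eats the one => west west eats west west the west west eats the west the one eats eats eats eats the one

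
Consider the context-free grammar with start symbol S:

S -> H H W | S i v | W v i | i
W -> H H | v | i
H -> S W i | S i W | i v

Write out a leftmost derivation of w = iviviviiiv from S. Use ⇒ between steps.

S ⇒ HHW ⇒ ivHW ⇒ ivSWiW ⇒ ivHHWWiW ⇒ ivivHWWiW ⇒ ivivivWWiW ⇒ iviviviWiW ⇒ iviviviiiW ⇒ iviviviiiv

S ⇒ HHW   [S -> H H W]
HHW ⇒ ivHW   [H -> i v]
ivHW ⇒ ivSWiW   [H -> S W i]
ivSWiW ⇒ ivHHWWiW   [S -> H H W]
ivHHWWiW ⇒ ivivHWWiW   [H -> i v]
ivivHWWiW ⇒ ivivivWWiW   [H -> i v]
ivivivWWiW ⇒ iviviviWiW   [W -> i]
iviviviWiW ⇒ iviviviiiW   [W -> i]
iviviviiiW ⇒ iviviviiiv   [W -> v]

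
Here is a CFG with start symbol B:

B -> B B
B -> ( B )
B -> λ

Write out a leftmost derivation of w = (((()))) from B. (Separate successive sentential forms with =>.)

B => (B) => ((B)) => ((BB)) => (((B)B)) => (((BB)B)) => ((((B)B)B)) => (((()B)B)) => (((())B)) => (((())))

B => (B)   [B -> ( B )]
(B) => ((B))   [B -> ( B )]
((B)) => ((BB))   [B -> B B]
((BB)) => (((B)B))   [B -> ( B )]
(((B)B)) => (((BB)B))   [B -> B B]
(((BB)B)) => ((((B)B)B))   [B -> ( B )]
((((B)B)B)) => (((()B)B))   [B -> λ]
(((()B)B)) => (((())B))   [B -> λ]
(((())B)) => (((())))   [B -> λ]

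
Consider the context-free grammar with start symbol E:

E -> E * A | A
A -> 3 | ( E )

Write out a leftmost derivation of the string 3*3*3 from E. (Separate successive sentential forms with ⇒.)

E ⇒ E*A ⇒ E*A*A ⇒ A*A*A ⇒ 3*A*A ⇒ 3*3*A ⇒ 3*3*3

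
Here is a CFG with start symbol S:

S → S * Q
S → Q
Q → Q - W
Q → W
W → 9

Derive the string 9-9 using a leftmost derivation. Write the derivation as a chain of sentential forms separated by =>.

S => Q => Q-W => W-W => 9-W => 9-9

S => Q   [S → Q]
Q => Q-W   [Q → Q - W]
Q-W => W-W   [Q → W]
W-W => 9-W   [W → 9]
9-W => 9-9   [W → 9]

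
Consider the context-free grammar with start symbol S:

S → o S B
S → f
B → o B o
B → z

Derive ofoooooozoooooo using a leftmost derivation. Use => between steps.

S => oSB => ofB => ofoBo => ofooBoo => ofoooBooo => ofooooBoooo => ofoooooBooooo => ofooooooBoooooo => ofoooooozoooooo

S => oSB   [S → o S B]
oSB => ofB   [S → f]
ofB => ofoBo   [B → o B o]
ofoBo => ofooBoo   [B → o B o]
ofooBoo => ofoooBooo   [B → o B o]
ofoooBooo => ofooooBoooo   [B → o B o]
ofooooBoooo => ofoooooBooooo   [B → o B o]
ofoooooBooooo => ofooooooBoooooo   [B → o B o]
ofooooooBoooooo => ofoooooozoooooo   [B → z]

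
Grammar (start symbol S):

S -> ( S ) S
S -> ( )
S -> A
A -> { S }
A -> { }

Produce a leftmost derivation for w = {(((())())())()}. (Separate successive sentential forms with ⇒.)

S ⇒ A   [S -> A]
A ⇒ {S}   [A -> { S }]
{S} ⇒ {(S)S}   [S -> ( S ) S]
{(S)S} ⇒ {((S)S)S}   [S -> ( S ) S]
{((S)S)S} ⇒ {(((S)S)S)S}   [S -> ( S ) S]
{(((S)S)S)S} ⇒ {(((())S)S)S}   [S -> ( )]
{(((())S)S)S} ⇒ {(((())())S)S}   [S -> ( )]
{(((())())S)S} ⇒ {(((())())())S}   [S -> ( )]
{(((())())())S} ⇒ {(((())())())()}   [S -> ( )]

S ⇒ A ⇒ {S} ⇒ {(S)S} ⇒ {((S)S)S} ⇒ {(((S)S)S)S} ⇒ {(((())S)S)S} ⇒ {(((())())S)S} ⇒ {(((())())())S} ⇒ {(((())())())()}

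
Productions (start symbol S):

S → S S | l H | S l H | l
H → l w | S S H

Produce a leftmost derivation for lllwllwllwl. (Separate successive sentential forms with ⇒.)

S ⇒ SS   [S → S S]
SS ⇒ SlHS   [S → S l H]
SlHS ⇒ lHlHS   [S → l H]
lHlHS ⇒ lSSHlHS   [H → S S H]
lSSHlHS ⇒ llHSHlHS   [S → l H]
llHSHlHS ⇒ lllwSHlHS   [H → l w]
lllwSHlHS ⇒ lllwlHlHS   [S → l]
lllwlHlHS ⇒ lllwllwlHS   [H → l w]
lllwllwlHS ⇒ lllwllwllwS   [H → l w]
lllwllwllwS ⇒ lllwllwllwl   [S → l]

S ⇒ SS ⇒ SlHS ⇒ lHlHS ⇒ lSSHlHS ⇒ llHSHlHS ⇒ lllwSHlHS ⇒ lllwlHlHS ⇒ lllwllwlHS ⇒ lllwllwllwS ⇒ lllwllwllwl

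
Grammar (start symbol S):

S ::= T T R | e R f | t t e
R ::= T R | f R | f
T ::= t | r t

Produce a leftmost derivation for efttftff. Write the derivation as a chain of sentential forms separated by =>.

S=>eRf=>efRf=>efTRf=>eftRf=>eftTRf=>efttRf=>efttfRf=>efttfTRf=>efttftRf=>efttftff

S => eRf   [S ::= e R f]
eRf => efRf   [R ::= f R]
efRf => efTRf   [R ::= T R]
efTRf => eftRf   [T ::= t]
eftRf => eftTRf   [R ::= T R]
eftTRf => efttRf   [T ::= t]
efttRf => efttfRf   [R ::= f R]
efttfRf => efttfTRf   [R ::= T R]
efttfTRf => efttftRf   [T ::= t]
efttftRf => efttftff   [R ::= f]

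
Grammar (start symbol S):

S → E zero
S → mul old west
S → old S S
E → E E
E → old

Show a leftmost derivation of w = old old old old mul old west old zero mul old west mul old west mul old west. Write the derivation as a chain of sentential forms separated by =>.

S => old S S   [S → old S S]
old S S => old old S S S   [S → old S S]
old old S S S => old old old S S S S   [S → old S S]
old old old S S S S => old old old old S S S S S   [S → old S S]
old old old old S S S S S => old old old old mul old west S S S S   [S → mul old west]
old old old old mul old west S S S S => old old old old mul old west E zero S S S   [S → E zero]
old old old old mul old west E zero S S S => old old old old mul old west old zero S S S   [E → old]
old old old old mul old west old zero S S S => old old old old mul old west old zero mul old west S S   [S → mul old west]
old old old old mul old west old zero mul old west S S => old old old old mul old west old zero mul old west mul old west S   [S → mul old west]
old old old old mul old west old zero mul old west mul old west S => old old old old mul old west old zero mul old west mul old west mul old west   [S → mul old west]

S => old S S => old old S S S => old old old S S S S => old old old old S S S S S => old old old old mul old west S S S S => old old old old mul old west E zero S S S => old old old old mul old west old zero S S S => old old old old mul old west old zero mul old west S S => old old old old mul old west old zero mul old west mul old west S => old old old old mul old west old zero mul old west mul old west mul old west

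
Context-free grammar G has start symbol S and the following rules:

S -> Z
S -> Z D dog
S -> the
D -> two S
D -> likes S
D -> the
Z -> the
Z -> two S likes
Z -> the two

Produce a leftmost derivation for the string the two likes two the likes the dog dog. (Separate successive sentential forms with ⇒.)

S ⇒ Z D dog ⇒ the two D dog ⇒ the two likes S dog ⇒ the two likes Z D dog dog ⇒ the two likes two S likes D dog dog ⇒ the two likes two the likes D dog dog ⇒ the two likes two the likes the dog dog

S ⇒ Z D dog   [S -> Z D dog]
Z D dog ⇒ the two D dog   [Z -> the two]
the two D dog ⇒ the two likes S dog   [D -> likes S]
the two likes S dog ⇒ the two likes Z D dog dog   [S -> Z D dog]
the two likes Z D dog dog ⇒ the two likes two S likes D dog dog   [Z -> two S likes]
the two likes two S likes D dog dog ⇒ the two likes two the likes D dog dog   [S -> the]
the two likes two the likes D dog dog ⇒ the two likes two the likes the dog dog   [D -> the]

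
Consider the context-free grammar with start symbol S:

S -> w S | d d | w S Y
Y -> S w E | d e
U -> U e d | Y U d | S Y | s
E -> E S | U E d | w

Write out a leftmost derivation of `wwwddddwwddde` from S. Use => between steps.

S => wS   [S -> w S]
wS => wwSY   [S -> w S Y]
wwSY => wwwSYY   [S -> w S Y]
wwwSYY => wwwddYY   [S -> d d]
wwwddYY => wwwddSwEY   [Y -> S w E]
wwwddSwEY => wwwddddwEY   [S -> d d]
wwwddddwEY => wwwddddwESY   [E -> E S]
wwwddddwESY => wwwddddwwSY   [E -> w]
wwwddddwwSY => wwwddddwwddY   [S -> d d]
wwwddddwwddY => wwwddddwwddde   [Y -> d e]

S => wS => wwSY => wwwSYY => wwwddYY => wwwddSwEY => wwwddddwEY => wwwddddwESY => wwwddddwwSY => wwwddddwwddY => wwwddddwwddde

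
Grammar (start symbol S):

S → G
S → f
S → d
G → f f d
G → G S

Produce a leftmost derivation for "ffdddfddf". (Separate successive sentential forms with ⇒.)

S ⇒ G   [S → G]
G ⇒ GS   [G → G S]
GS ⇒ GSS   [G → G S]
GSS ⇒ GSSS   [G → G S]
GSSS ⇒ GSSSS   [G → G S]
GSSSS ⇒ GSSSSS   [G → G S]
GSSSSS ⇒ GSSSSSS   [G → G S]
GSSSSSS ⇒ ffdSSSSSS   [G → f f d]
ffdSSSSSS ⇒ ffddSSSSS   [S → d]
ffddSSSSS ⇒ ffdddSSSS   [S → d]
ffdddSSSS ⇒ ffdddfSSS   [S → f]
ffdddfSSS ⇒ ffdddfdSS   [S → d]
ffdddfdSS ⇒ ffdddfddS   [S → d]
ffdddfddS ⇒ ffdddfddf   [S → f]

S⇒G⇒GS⇒GSS⇒GSSS⇒GSSSS⇒GSSSSS⇒GSSSSSS⇒ffdSSSSSS⇒ffddSSSSS⇒ffdddSSSS⇒ffdddfSSS⇒ffdddfdSS⇒ffdddfddS⇒ffdddfddf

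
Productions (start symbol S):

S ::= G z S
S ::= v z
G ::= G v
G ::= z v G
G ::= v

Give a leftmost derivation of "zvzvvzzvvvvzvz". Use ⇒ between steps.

S ⇒ GzS ⇒ zvGzS ⇒ zvzvGzS ⇒ zvzvvzS ⇒ zvzvvzGzS ⇒ zvzvvzGvzS ⇒ zvzvvzGvvzS ⇒ zvzvvzzvGvvzS ⇒ zvzvvzzvvvvzS ⇒ zvzvvzzvvvvzvz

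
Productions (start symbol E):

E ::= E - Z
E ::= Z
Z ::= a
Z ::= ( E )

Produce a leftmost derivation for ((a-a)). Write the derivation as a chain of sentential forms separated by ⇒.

E ⇒ Z ⇒ (E) ⇒ (Z) ⇒ ((E)) ⇒ ((E-Z)) ⇒ ((Z-Z)) ⇒ ((a-Z)) ⇒ ((a-a))

E ⇒ Z   [E ::= Z]
Z ⇒ (E)   [Z ::= ( E )]
(E) ⇒ (Z)   [E ::= Z]
(Z) ⇒ ((E))   [Z ::= ( E )]
((E)) ⇒ ((E-Z))   [E ::= E - Z]
((E-Z)) ⇒ ((Z-Z))   [E ::= Z]
((Z-Z)) ⇒ ((a-Z))   [Z ::= a]
((a-Z)) ⇒ ((a-a))   [Z ::= a]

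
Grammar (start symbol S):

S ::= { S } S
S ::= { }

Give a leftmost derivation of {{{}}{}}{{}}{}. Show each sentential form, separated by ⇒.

S ⇒ {S}S   [S ::= { S } S]
{S}S ⇒ {{S}S}S   [S ::= { S } S]
{{S}S}S ⇒ {{{}}S}S   [S ::= { }]
{{{}}S}S ⇒ {{{}}{}}S   [S ::= { }]
{{{}}{}}S ⇒ {{{}}{}}{S}S   [S ::= { S } S]
{{{}}{}}{S}S ⇒ {{{}}{}}{{}}S   [S ::= { }]
{{{}}{}}{{}}S ⇒ {{{}}{}}{{}}{}   [S ::= { }]

S ⇒ {S}S ⇒ {{S}S}S ⇒ {{{}}S}S ⇒ {{{}}{}}S ⇒ {{{}}{}}{S}S ⇒ {{{}}{}}{{}}S ⇒ {{{}}{}}{{}}{}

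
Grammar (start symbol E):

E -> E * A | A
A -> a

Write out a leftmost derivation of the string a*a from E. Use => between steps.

E => E*A   [E -> E * A]
E*A => A*A   [E -> A]
A*A => a*A   [A -> a]
a*A => a*a   [A -> a]

E=>E*A=>A*A=>a*A=>a*a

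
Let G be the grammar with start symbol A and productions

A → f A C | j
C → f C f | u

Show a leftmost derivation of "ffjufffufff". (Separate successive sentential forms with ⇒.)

A ⇒ fAC   [A → f A C]
fAC ⇒ ffACC   [A → f A C]
ffACC ⇒ ffjCC   [A → j]
ffjCC ⇒ ffjuC   [C → u]
ffjuC ⇒ ffjufCf   [C → f C f]
ffjufCf ⇒ ffjuffCff   [C → f C f]
ffjuffCff ⇒ ffjufffCfff   [C → f C f]
ffjufffCfff ⇒ ffjufffufff   [C → u]

A ⇒ fAC ⇒ ffACC ⇒ ffjCC ⇒ ffjuC ⇒ ffjufCf ⇒ ffjuffCff ⇒ ffjufffCfff ⇒ ffjufffufff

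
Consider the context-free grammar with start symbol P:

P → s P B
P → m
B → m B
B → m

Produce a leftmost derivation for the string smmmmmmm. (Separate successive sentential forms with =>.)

P => sPB   [P → s P B]
sPB => smB   [P → m]
smB => smmB   [B → m B]
smmB => smmmB   [B → m B]
smmmB => smmmmB   [B → m B]
smmmmB => smmmmmB   [B → m B]
smmmmmB => smmmmmmB   [B → m B]
smmmmmmB => smmmmmmm   [B → m]

P => sPB => smB => smmB => smmmB => smmmmB => smmmmmB => smmmmmmB => smmmmmmm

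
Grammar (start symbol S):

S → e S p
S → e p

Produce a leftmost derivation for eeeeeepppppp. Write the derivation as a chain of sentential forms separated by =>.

S => eSp => eeSpp => eeeSppp => eeeeSpppp => eeeeeSppppp => eeeeeepppppp

S => eSp   [S → e S p]
eSp => eeSpp   [S → e S p]
eeSpp => eeeSppp   [S → e S p]
eeeSppp => eeeeSpppp   [S → e S p]
eeeeSpppp => eeeeeSppppp   [S → e S p]
eeeeeSppppp => eeeeeepppppp   [S → e p]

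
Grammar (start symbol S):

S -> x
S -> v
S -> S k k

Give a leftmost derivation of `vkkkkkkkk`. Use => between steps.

S => Skk   [S -> S k k]
Skk => Skkkk   [S -> S k k]
Skkkk => Skkkkkk   [S -> S k k]
Skkkkkk => Skkkkkkkk   [S -> S k k]
Skkkkkkkk => vkkkkkkkk   [S -> v]

S => Skk => Skkkk => Skkkkkk => Skkkkkkkk => vkkkkkkkk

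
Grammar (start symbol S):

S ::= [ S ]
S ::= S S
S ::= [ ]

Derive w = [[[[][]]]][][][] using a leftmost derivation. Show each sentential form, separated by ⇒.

S ⇒ SS ⇒ SSS ⇒ SSSS ⇒ [S]SSS ⇒ [[S]]SSS ⇒ [[[S]]]SSS ⇒ [[[SS]]]SSS ⇒ [[[[]S]]]SSS ⇒ [[[[][]]]]SSS ⇒ [[[[][]]]][]SS ⇒ [[[[][]]]][][]S ⇒ [[[[][]]]][][][]

S ⇒ SS   [S ::= S S]
SS ⇒ SSS   [S ::= S S]
SSS ⇒ SSSS   [S ::= S S]
SSSS ⇒ [S]SSS   [S ::= [ S ]]
[S]SSS ⇒ [[S]]SSS   [S ::= [ S ]]
[[S]]SSS ⇒ [[[S]]]SSS   [S ::= [ S ]]
[[[S]]]SSS ⇒ [[[SS]]]SSS   [S ::= S S]
[[[SS]]]SSS ⇒ [[[[]S]]]SSS   [S ::= [ ]]
[[[[]S]]]SSS ⇒ [[[[][]]]]SSS   [S ::= [ ]]
[[[[][]]]]SSS ⇒ [[[[][]]]][]SS   [S ::= [ ]]
[[[[][]]]][]SS ⇒ [[[[][]]]][][]S   [S ::= [ ]]
[[[[][]]]][][]S ⇒ [[[[][]]]][][][]   [S ::= [ ]]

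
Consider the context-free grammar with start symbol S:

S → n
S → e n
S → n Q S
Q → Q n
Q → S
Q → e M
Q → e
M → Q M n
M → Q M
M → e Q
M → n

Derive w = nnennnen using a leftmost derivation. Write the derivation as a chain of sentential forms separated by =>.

S=>nQS=>nSS=>nnQSS=>nneMSS=>nneQMSS=>nneSMSS=>nnenMSS=>nnennSS=>nnennnS=>nnennnen

S => nQS   [S → n Q S]
nQS => nSS   [Q → S]
nSS => nnQSS   [S → n Q S]
nnQSS => nneMSS   [Q → e M]
nneMSS => nneQMSS   [M → Q M]
nneQMSS => nneSMSS   [Q → S]
nneSMSS => nnenMSS   [S → n]
nnenMSS => nnennSS   [M → n]
nnennSS => nnennnS   [S → n]
nnennnS => nnennnen   [S → e n]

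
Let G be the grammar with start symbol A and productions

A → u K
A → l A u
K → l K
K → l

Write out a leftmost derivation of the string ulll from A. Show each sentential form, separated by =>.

A => uK   [A → u K]
uK => ulK   [K → l K]
ulK => ullK   [K → l K]
ullK => ulll   [K → l]

A => uK => ulK => ullK => ulll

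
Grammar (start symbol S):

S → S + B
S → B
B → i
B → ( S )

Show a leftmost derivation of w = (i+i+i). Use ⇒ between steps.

S⇒B⇒(S)⇒(S+B)⇒(S+B+B)⇒(B+B+B)⇒(i+B+B)⇒(i+i+B)⇒(i+i+i)

S ⇒ B   [S → B]
B ⇒ (S)   [B → ( S )]
(S) ⇒ (S+B)   [S → S + B]
(S+B) ⇒ (S+B+B)   [S → S + B]
(S+B+B) ⇒ (B+B+B)   [S → B]
(B+B+B) ⇒ (i+B+B)   [B → i]
(i+B+B) ⇒ (i+i+B)   [B → i]
(i+i+B) ⇒ (i+i+i)   [B → i]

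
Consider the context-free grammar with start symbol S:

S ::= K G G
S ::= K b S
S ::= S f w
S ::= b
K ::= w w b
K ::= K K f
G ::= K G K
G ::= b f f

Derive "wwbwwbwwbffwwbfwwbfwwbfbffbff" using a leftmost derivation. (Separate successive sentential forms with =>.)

S => KGG   [S ::= K G G]
KGG => KKfGG   [K ::= K K f]
KKfGG => KKfKfGG   [K ::= K K f]
KKfKfGG => KKfKfKfGG   [K ::= K K f]
KKfKfKfGG => KKfKfKfKfGG   [K ::= K K f]
KKfKfKfKfGG => wwbKfKfKfKfGG   [K ::= w w b]
wwbKfKfKfKfGG => wwbKKffKfKfKfGG   [K ::= K K f]
wwbKKffKfKfKfGG => wwbwwbKffKfKfKfGG   [K ::= w w b]
wwbwwbKffKfKfKfGG => wwbwwbwwbffKfKfKfGG   [K ::= w w b]
wwbwwbwwbffKfKfKfGG => wwbwwbwwbffwwbfKfKfGG   [K ::= w w b]
wwbwwbwwbffwwbfKfKfGG => wwbwwbwwbffwwbfwwbfKfGG   [K ::= w w b]
wwbwwbwwbffwwbfwwbfKfGG => wwbwwbwwbffwwbfwwbfwwbfGG   [K ::= w w b]
wwbwwbwwbffwwbfwwbfwwbfGG => wwbwwbwwbffwwbfwwbfwwbfbffG   [G ::= b f f]
wwbwwbwwbffwwbfwwbfwwbfbffG => wwbwwbwwbffwwbfwwbfwwbfbffbff   [G ::= b f f]

S => KGG => KKfGG => KKfKfGG => KKfKfKfGG => KKfKfKfKfGG => wwbKfKfKfKfGG => wwbKKffKfKfKfGG => wwbwwbKffKfKfKfGG => wwbwwbwwbffKfKfKfGG => wwbwwbwwbffwwbfKfKfGG => wwbwwbwwbffwwbfwwbfKfGG => wwbwwbwwbffwwbfwwbfwwbfGG => wwbwwbwwbffwwbfwwbfwwbfbffG => wwbwwbwwbffwwbfwwbfwwbfbffbff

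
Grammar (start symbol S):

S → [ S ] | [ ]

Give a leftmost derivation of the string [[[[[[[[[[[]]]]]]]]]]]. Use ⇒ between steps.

S ⇒ [S] ⇒ [[S]] ⇒ [[[S]]] ⇒ [[[[S]]]] ⇒ [[[[[S]]]]] ⇒ [[[[[[S]]]]]] ⇒ [[[[[[[S]]]]]]] ⇒ [[[[[[[[S]]]]]]]] ⇒ [[[[[[[[[S]]]]]]]]] ⇒ [[[[[[[[[[S]]]]]]]]]] ⇒ [[[[[[[[[[[]]]]]]]]]]]

S ⇒ [S]   [S → [ S ]]
[S] ⇒ [[S]]   [S → [ S ]]
[[S]] ⇒ [[[S]]]   [S → [ S ]]
[[[S]]] ⇒ [[[[S]]]]   [S → [ S ]]
[[[[S]]]] ⇒ [[[[[S]]]]]   [S → [ S ]]
[[[[[S]]]]] ⇒ [[[[[[S]]]]]]   [S → [ S ]]
[[[[[[S]]]]]] ⇒ [[[[[[[S]]]]]]]   [S → [ S ]]
[[[[[[[S]]]]]]] ⇒ [[[[[[[[S]]]]]]]]   [S → [ S ]]
[[[[[[[[S]]]]]]]] ⇒ [[[[[[[[[S]]]]]]]]]   [S → [ S ]]
[[[[[[[[[S]]]]]]]]] ⇒ [[[[[[[[[[S]]]]]]]]]]   [S → [ S ]]
[[[[[[[[[[S]]]]]]]]]] ⇒ [[[[[[[[[[[]]]]]]]]]]]   [S → [ ]]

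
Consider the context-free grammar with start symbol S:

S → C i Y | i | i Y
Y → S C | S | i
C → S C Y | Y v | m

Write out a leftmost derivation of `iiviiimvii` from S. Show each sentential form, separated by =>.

S => CiY   [S → C i Y]
CiY => YviY   [C → Y v]
YviY => SCviY   [Y → S C]
SCviY => CiYCviY   [S → C i Y]
CiYCviY => SCYiYCviY   [C → S C Y]
SCYiYCviY => iCYiYCviY   [S → i]
iCYiYCviY => iYvYiYCviY   [C → Y v]
iYvYiYCviY => iivYiYCviY   [Y → i]
iivYiYCviY => iiviiYCviY   [Y → i]
iiviiYCviY => iiviiiCviY   [Y → i]
iiviiiCviY => iiviiimviY   [C → m]
iiviiimviY => iiviiimvii   [Y → i]

S=>CiY=>YviY=>SCviY=>CiYCviY=>SCYiYCviY=>iCYiYCviY=>iYvYiYCviY=>iivYiYCviY=>iiviiYCviY=>iiviiiCviY=>iiviiimviY=>iiviiimvii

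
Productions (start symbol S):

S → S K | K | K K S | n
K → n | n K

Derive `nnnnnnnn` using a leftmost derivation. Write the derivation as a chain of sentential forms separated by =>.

S => KKS   [S → K K S]
KKS => nKKS   [K → n K]
nKKS => nnKS   [K → n]
nnKS => nnnKS   [K → n K]
nnnKS => nnnnKS   [K → n K]
nnnnKS => nnnnnKS   [K → n K]
nnnnnKS => nnnnnnS   [K → n]
nnnnnnS => nnnnnnSK   [S → S K]
nnnnnnSK => nnnnnnnK   [S → n]
nnnnnnnK => nnnnnnnn   [K → n]

S => KKS => nKKS => nnKS => nnnKS => nnnnKS => nnnnnKS => nnnnnnS => nnnnnnSK => nnnnnnnK => nnnnnnnn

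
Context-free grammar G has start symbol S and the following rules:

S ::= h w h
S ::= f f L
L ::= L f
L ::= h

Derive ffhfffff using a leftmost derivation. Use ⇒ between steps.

S ⇒ ffL   [S ::= f f L]
ffL ⇒ ffLf   [L ::= L f]
ffLf ⇒ ffLff   [L ::= L f]
ffLff ⇒ ffLfff   [L ::= L f]
ffLfff ⇒ ffLffff   [L ::= L f]
ffLffff ⇒ ffLfffff   [L ::= L f]
ffLfffff ⇒ ffhfffff   [L ::= h]

S ⇒ ffL ⇒ ffLf ⇒ ffLff ⇒ ffLfff ⇒ ffLffff ⇒ ffLfffff ⇒ ffhfffff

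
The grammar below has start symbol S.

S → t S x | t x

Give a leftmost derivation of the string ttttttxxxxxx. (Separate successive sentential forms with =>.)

S=>tSx=>ttSxx=>tttSxxx=>ttttSxxxx=>tttttSxxxxx=>ttttttxxxxxx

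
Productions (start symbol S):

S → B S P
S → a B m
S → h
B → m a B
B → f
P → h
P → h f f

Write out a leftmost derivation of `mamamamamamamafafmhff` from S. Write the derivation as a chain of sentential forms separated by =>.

S => BSP   [S → B S P]
BSP => maBSP   [B → m a B]
maBSP => mamaBSP   [B → m a B]
mamaBSP => mamamaBSP   [B → m a B]
mamamaBSP => mamamamaBSP   [B → m a B]
mamamamaBSP => mamamamamaBSP   [B → m a B]
mamamamamaBSP => mamamamamamaBSP   [B → m a B]
mamamamamamaBSP => mamamamamamamaBSP   [B → m a B]
mamamamamamamaBSP => mamamamamamamafSP   [B → f]
mamamamamamamafSP => mamamamamamamafaBmP   [S → a B m]
mamamamamamamafaBmP => mamamamamamamafafmP   [B → f]
mamamamamamamafafmP => mamamamamamamafafmhff   [P → h f f]

S=>BSP=>maBSP=>mamaBSP=>mamamaBSP=>mamamamaBSP=>mamamamamaBSP=>mamamamamamaBSP=>mamamamamamamaBSP=>mamamamamamamafSP=>mamamamamamamafaBmP=>mamamamamamamafafmP=>mamamamamamamafafmhff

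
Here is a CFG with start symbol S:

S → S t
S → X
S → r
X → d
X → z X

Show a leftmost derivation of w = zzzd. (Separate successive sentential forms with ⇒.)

S ⇒ X ⇒ zX ⇒ zzX ⇒ zzzX ⇒ zzzd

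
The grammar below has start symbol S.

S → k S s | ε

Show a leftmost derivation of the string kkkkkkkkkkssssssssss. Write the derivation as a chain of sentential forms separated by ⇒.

S⇒kSs⇒kkSss⇒kkkSsss⇒kkkkSssss⇒kkkkkSsssss⇒kkkkkkSssssss⇒kkkkkkkSsssssss⇒kkkkkkkkSssssssss⇒kkkkkkkkkSsssssssss⇒kkkkkkkkkkSssssssssss⇒kkkkkkkkkkssssssssss

S ⇒ kSs   [S → k S s]
kSs ⇒ kkSss   [S → k S s]
kkSss ⇒ kkkSsss   [S → k S s]
kkkSsss ⇒ kkkkSssss   [S → k S s]
kkkkSssss ⇒ kkkkkSsssss   [S → k S s]
kkkkkSsssss ⇒ kkkkkkSssssss   [S → k S s]
kkkkkkSssssss ⇒ kkkkkkkSsssssss   [S → k S s]
kkkkkkkSsssssss ⇒ kkkkkkkkSssssssss   [S → k S s]
kkkkkkkkSssssssss ⇒ kkkkkkkkkSsssssssss   [S → k S s]
kkkkkkkkkSsssssssss ⇒ kkkkkkkkkkSssssssssss   [S → k S s]
kkkkkkkkkkSssssssssss ⇒ kkkkkkkkkkssssssssss   [S → ε]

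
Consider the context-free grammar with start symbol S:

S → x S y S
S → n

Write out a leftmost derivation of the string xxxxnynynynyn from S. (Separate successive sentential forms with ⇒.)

S ⇒ xSyS   [S → x S y S]
xSyS ⇒ xxSySyS   [S → x S y S]
xxSySyS ⇒ xxxSySySyS   [S → x S y S]
xxxSySySyS ⇒ xxxxSySySySyS   [S → x S y S]
xxxxSySySySyS ⇒ xxxxnySySySyS   [S → n]
xxxxnySySySyS ⇒ xxxxnynySySyS   [S → n]
xxxxnynySySyS ⇒ xxxxnynynySyS   [S → n]
xxxxnynynySyS ⇒ xxxxnynynynyS   [S → n]
xxxxnynynynyS ⇒ xxxxnynynynyn   [S → n]

S ⇒ xSyS ⇒ xxSySyS ⇒ xxxSySySyS ⇒ xxxxSySySySyS ⇒ xxxxnySySySyS ⇒ xxxxnynySySyS ⇒ xxxxnynynySyS ⇒ xxxxnynynynyS ⇒ xxxxnynynynyn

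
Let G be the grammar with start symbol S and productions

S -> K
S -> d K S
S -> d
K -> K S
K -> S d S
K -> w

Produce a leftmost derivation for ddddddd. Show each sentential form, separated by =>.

S => dKS   [S -> d K S]
dKS => dKSS   [K -> K S]
dKSS => dKSSS   [K -> K S]
dKSSS => dSdSSSS   [K -> S d S]
dSdSSSS => dddSSSS   [S -> d]
dddSSSS => ddddSSS   [S -> d]
ddddSSS => dddddSS   [S -> d]
dddddSS => ddddddS   [S -> d]
ddddddS => ddddddd   [S -> d]

S => dKS => dKSS => dKSSS => dSdSSSS => dddSSSS => ddddSSS => dddddSS => ddddddS => ddddddd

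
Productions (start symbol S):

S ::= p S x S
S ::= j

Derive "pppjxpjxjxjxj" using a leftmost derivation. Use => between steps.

S => pSxS   [S ::= p S x S]
pSxS => ppSxSxS   [S ::= p S x S]
ppSxSxS => pppSxSxSxS   [S ::= p S x S]
pppSxSxSxS => pppjxSxSxS   [S ::= j]
pppjxSxSxS => pppjxpSxSxSxS   [S ::= p S x S]
pppjxpSxSxSxS => pppjxpjxSxSxS   [S ::= j]
pppjxpjxSxSxS => pppjxpjxjxSxS   [S ::= j]
pppjxpjxjxSxS => pppjxpjxjxjxS   [S ::= j]
pppjxpjxjxjxS => pppjxpjxjxjxj   [S ::= j]

S => pSxS => ppSxSxS => pppSxSxSxS => pppjxSxSxS => pppjxpSxSxSxS => pppjxpjxSxSxS => pppjxpjxjxSxS => pppjxpjxjxjxS => pppjxpjxjxjxj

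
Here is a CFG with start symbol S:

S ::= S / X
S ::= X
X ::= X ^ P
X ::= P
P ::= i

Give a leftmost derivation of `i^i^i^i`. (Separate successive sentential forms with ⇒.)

S ⇒ X ⇒ X^P ⇒ X^P^P ⇒ X^P^P^P ⇒ P^P^P^P ⇒ i^P^P^P ⇒ i^i^P^P ⇒ i^i^i^P ⇒ i^i^i^i

S ⇒ X   [S ::= X]
X ⇒ X^P   [X ::= X ^ P]
X^P ⇒ X^P^P   [X ::= X ^ P]
X^P^P ⇒ X^P^P^P   [X ::= X ^ P]
X^P^P^P ⇒ P^P^P^P   [X ::= P]
P^P^P^P ⇒ i^P^P^P   [P ::= i]
i^P^P^P ⇒ i^i^P^P   [P ::= i]
i^i^P^P ⇒ i^i^i^P   [P ::= i]
i^i^i^P ⇒ i^i^i^i   [P ::= i]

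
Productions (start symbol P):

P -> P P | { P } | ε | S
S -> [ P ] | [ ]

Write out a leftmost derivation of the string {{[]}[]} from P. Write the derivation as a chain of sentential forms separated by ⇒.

P ⇒ {P} ⇒ {PP} ⇒ {{P}P} ⇒ {{S}P} ⇒ {{[]}P} ⇒ {{[]}PP} ⇒ {{[]}SP} ⇒ {{[]}[P]P} ⇒ {{[]}[]P} ⇒ {{[]}[]}

P ⇒ {P}   [P -> { P }]
{P} ⇒ {PP}   [P -> P P]
{PP} ⇒ {{P}P}   [P -> { P }]
{{P}P} ⇒ {{S}P}   [P -> S]
{{S}P} ⇒ {{[]}P}   [S -> [ ]]
{{[]}P} ⇒ {{[]}PP}   [P -> P P]
{{[]}PP} ⇒ {{[]}SP}   [P -> S]
{{[]}SP} ⇒ {{[]}[P]P}   [S -> [ P ]]
{{[]}[P]P} ⇒ {{[]}[]P}   [P -> ε]
{{[]}[]P} ⇒ {{[]}[]}   [P -> ε]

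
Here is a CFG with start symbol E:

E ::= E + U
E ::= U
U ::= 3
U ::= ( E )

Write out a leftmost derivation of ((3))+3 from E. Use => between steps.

E => E+U   [E ::= E + U]
E+U => U+U   [E ::= U]
U+U => (E)+U   [U ::= ( E )]
(E)+U => (U)+U   [E ::= U]
(U)+U => ((E))+U   [U ::= ( E )]
((E))+U => ((U))+U   [E ::= U]
((U))+U => ((3))+U   [U ::= 3]
((3))+U => ((3))+3   [U ::= 3]

E => E+U => U+U => (E)+U => (U)+U => ((E))+U => ((U))+U => ((3))+U => ((3))+3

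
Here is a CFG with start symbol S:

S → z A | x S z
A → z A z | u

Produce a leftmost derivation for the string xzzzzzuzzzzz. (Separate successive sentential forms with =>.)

S=>xSz=>xzAz=>xzzAzz=>xzzzAzzz=>xzzzzAzzzz=>xzzzzzAzzzzz=>xzzzzzuzzzzz

S => xSz   [S → x S z]
xSz => xzAz   [S → z A]
xzAz => xzzAzz   [A → z A z]
xzzAzz => xzzzAzzz   [A → z A z]
xzzzAzzz => xzzzzAzzzz   [A → z A z]
xzzzzAzzzz => xzzzzzAzzzzz   [A → z A z]
xzzzzzAzzzzz => xzzzzzuzzzzz   [A → u]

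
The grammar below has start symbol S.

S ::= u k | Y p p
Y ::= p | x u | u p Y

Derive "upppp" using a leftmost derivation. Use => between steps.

S => Ypp   [S ::= Y p p]
Ypp => upYpp   [Y ::= u p Y]
upYpp => upppp   [Y ::= p]

S => Ypp => upYpp => upppp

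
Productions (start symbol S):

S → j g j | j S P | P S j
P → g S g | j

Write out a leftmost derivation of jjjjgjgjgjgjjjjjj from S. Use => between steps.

S=>jSP=>jjSPP=>jjjSPPP=>jjjjSPPPP=>jjjjPSjPPPP=>jjjjgSgSjPPPP=>jjjjgjgjgSjPPPP=>jjjjgjgjgjgjjPPPP=>jjjjgjgjgjgjjjPPP=>jjjjgjgjgjgjjjjPP=>jjjjgjgjgjgjjjjjP=>jjjjgjgjgjgjjjjjj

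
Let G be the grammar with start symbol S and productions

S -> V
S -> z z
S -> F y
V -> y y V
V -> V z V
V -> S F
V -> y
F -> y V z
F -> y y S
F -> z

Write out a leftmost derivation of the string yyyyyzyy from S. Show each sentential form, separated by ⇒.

S ⇒ Fy   [S -> F y]
Fy ⇒ yySy   [F -> y y S]
yySy ⇒ yyVy   [S -> V]
yyVy ⇒ yyyyVy   [V -> y y V]
yyyyVy ⇒ yyyyVzVy   [V -> V z V]
yyyyVzVy ⇒ yyyyyzVy   [V -> y]
yyyyyzVy ⇒ yyyyyzyy   [V -> y]

S⇒Fy⇒yySy⇒yyVy⇒yyyyVy⇒yyyyVzVy⇒yyyyyzVy⇒yyyyyzyy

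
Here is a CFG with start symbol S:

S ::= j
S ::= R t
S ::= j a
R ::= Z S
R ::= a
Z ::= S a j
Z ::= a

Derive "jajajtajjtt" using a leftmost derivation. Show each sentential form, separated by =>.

S => Rt => ZSt => SajSt => jajSt => jajRtt => jajZStt => jajSajStt => jajRtajStt => jajZStajStt => jajaStajStt => jajajtajStt => jajajtajjtt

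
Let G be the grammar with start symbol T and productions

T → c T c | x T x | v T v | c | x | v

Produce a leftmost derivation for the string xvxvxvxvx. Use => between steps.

T => xTx   [T → x T x]
xTx => xvTvx   [T → v T v]
xvTvx => xvxTxvx   [T → x T x]
xvxTxvx => xvxvTvxvx   [T → v T v]
xvxvTvxvx => xvxvxvxvx   [T → x]

T=>xTx=>xvTvx=>xvxTxvx=>xvxvTvxvx=>xvxvxvxvx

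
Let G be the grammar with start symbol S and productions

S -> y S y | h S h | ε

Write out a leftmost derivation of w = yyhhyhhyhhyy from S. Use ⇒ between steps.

S⇒ySy⇒yySyy⇒yyhShyy⇒yyhhShhyy⇒yyhhySyhhyy⇒yyhhyhShyhhyy⇒yyhhyhhyhhyy

S ⇒ ySy   [S -> y S y]
ySy ⇒ yySyy   [S -> y S y]
yySyy ⇒ yyhShyy   [S -> h S h]
yyhShyy ⇒ yyhhShhyy   [S -> h S h]
yyhhShhyy ⇒ yyhhySyhhyy   [S -> y S y]
yyhhySyhhyy ⇒ yyhhyhShyhhyy   [S -> h S h]
yyhhyhShyhhyy ⇒ yyhhyhhyhhyy   [S -> ε]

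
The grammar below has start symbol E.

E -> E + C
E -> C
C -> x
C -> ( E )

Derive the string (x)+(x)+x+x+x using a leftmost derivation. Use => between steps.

E => E+C   [E -> E + C]
E+C => E+C+C   [E -> E + C]
E+C+C => E+C+C+C   [E -> E + C]
E+C+C+C => E+C+C+C+C   [E -> E + C]
E+C+C+C+C => C+C+C+C+C   [E -> C]
C+C+C+C+C => (E)+C+C+C+C   [C -> ( E )]
(E)+C+C+C+C => (C)+C+C+C+C   [E -> C]
(C)+C+C+C+C => (x)+C+C+C+C   [C -> x]
(x)+C+C+C+C => (x)+(E)+C+C+C   [C -> ( E )]
(x)+(E)+C+C+C => (x)+(C)+C+C+C   [E -> C]
(x)+(C)+C+C+C => (x)+(x)+C+C+C   [C -> x]
(x)+(x)+C+C+C => (x)+(x)+x+C+C   [C -> x]
(x)+(x)+x+C+C => (x)+(x)+x+x+C   [C -> x]
(x)+(x)+x+x+C => (x)+(x)+x+x+x   [C -> x]

E=>E+C=>E+C+C=>E+C+C+C=>E+C+C+C+C=>C+C+C+C+C=>(E)+C+C+C+C=>(C)+C+C+C+C=>(x)+C+C+C+C=>(x)+(E)+C+C+C=>(x)+(C)+C+C+C=>(x)+(x)+C+C+C=>(x)+(x)+x+C+C=>(x)+(x)+x+x+C=>(x)+(x)+x+x+x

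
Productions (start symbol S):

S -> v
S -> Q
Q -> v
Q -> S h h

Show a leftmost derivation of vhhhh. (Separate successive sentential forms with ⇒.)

S ⇒ Q ⇒ Shh ⇒ Qhh ⇒ Shhhh ⇒ vhhhh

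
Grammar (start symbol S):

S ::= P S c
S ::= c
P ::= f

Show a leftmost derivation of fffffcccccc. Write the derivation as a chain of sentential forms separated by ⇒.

S ⇒ PSc ⇒ fSc ⇒ fPScc ⇒ ffScc ⇒ ffPSccc ⇒ fffSccc ⇒ fffPScccc ⇒ ffffScccc ⇒ ffffPSccccc ⇒ fffffSccccc ⇒ fffffcccccc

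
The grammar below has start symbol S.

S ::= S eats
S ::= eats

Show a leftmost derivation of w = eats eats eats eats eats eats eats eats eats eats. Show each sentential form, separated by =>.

S => S eats   [S ::= S eats]
S eats => S eats eats   [S ::= S eats]
S eats eats => S eats eats eats   [S ::= S eats]
S eats eats eats => S eats eats eats eats   [S ::= S eats]
S eats eats eats eats => S eats eats eats eats eats   [S ::= S eats]
S eats eats eats eats eats => S eats eats eats eats eats eats   [S ::= S eats]
S eats eats eats eats eats eats => S eats eats eats eats eats eats eats   [S ::= S eats]
S eats eats eats eats eats eats eats => S eats eats eats eats eats eats eats eats   [S ::= S eats]
S eats eats eats eats eats eats eats eats => S eats eats eats eats eats eats eats eats eats   [S ::= S eats]
S eats eats eats eats eats eats eats eats eats => eats eats eats eats eats eats eats eats eats eats   [S ::= eats]

S => S eats => S eats eats => S eats eats eats => S eats eats eats eats => S eats eats eats eats eats => S eats eats eats eats eats eats => S eats eats eats eats eats eats eats => S eats eats eats eats eats eats eats eats => S eats eats eats eats eats eats eats eats eats => eats eats eats eats eats eats eats eats eats eats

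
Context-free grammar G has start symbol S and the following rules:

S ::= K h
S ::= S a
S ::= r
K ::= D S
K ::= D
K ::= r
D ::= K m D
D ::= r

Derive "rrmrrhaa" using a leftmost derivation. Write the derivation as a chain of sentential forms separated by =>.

S => Sa => Saa => Khaa => DShaa => KmDShaa => DSmDShaa => rSmDShaa => rrmDShaa => rrmrShaa => rrmrrhaa

S => Sa   [S ::= S a]
Sa => Saa   [S ::= S a]
Saa => Khaa   [S ::= K h]
Khaa => DShaa   [K ::= D S]
DShaa => KmDShaa   [D ::= K m D]
KmDShaa => DSmDShaa   [K ::= D S]
DSmDShaa => rSmDShaa   [D ::= r]
rSmDShaa => rrmDShaa   [S ::= r]
rrmDShaa => rrmrShaa   [D ::= r]
rrmrShaa => rrmrrhaa   [S ::= r]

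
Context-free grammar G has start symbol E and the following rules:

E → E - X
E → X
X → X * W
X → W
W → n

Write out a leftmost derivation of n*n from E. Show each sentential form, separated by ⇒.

E ⇒ X   [E → X]
X ⇒ X*W   [X → X * W]
X*W ⇒ W*W   [X → W]
W*W ⇒ n*W   [W → n]
n*W ⇒ n*n   [W → n]

E⇒X⇒X*W⇒W*W⇒n*W⇒n*n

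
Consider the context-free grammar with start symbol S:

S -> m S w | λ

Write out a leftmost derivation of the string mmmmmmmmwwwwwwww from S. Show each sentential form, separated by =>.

S => mSw => mmSww => mmmSwww => mmmmSwwww => mmmmmSwwwww => mmmmmmSwwwwww => mmmmmmmSwwwwwww => mmmmmmmmSwwwwwwww => mmmmmmmmwwwwwwww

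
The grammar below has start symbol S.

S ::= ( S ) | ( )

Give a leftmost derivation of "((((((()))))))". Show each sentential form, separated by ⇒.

S ⇒ (S) ⇒ ((S)) ⇒ (((S))) ⇒ ((((S)))) ⇒ (((((S))))) ⇒ ((((((S)))))) ⇒ ((((((()))))))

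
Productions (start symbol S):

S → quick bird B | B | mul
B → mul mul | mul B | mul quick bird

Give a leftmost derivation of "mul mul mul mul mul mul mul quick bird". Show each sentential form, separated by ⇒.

S ⇒ B   [S → B]
B ⇒ mul B   [B → mul B]
mul B ⇒ mul mul B   [B → mul B]
mul mul B ⇒ mul mul mul B   [B → mul B]
mul mul mul B ⇒ mul mul mul mul B   [B → mul B]
mul mul mul mul B ⇒ mul mul mul mul mul B   [B → mul B]
mul mul mul mul mul B ⇒ mul mul mul mul mul mul B   [B → mul B]
mul mul mul mul mul mul B ⇒ mul mul mul mul mul mul mul quick bird   [B → mul quick bird]

S ⇒ B ⇒ mul B ⇒ mul mul B ⇒ mul mul mul B ⇒ mul mul mul mul B ⇒ mul mul mul mul mul B ⇒ mul mul mul mul mul mul B ⇒ mul mul mul mul mul mul mul quick bird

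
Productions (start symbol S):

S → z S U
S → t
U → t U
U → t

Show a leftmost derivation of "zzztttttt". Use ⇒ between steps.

S ⇒ zSU   [S → z S U]
zSU ⇒ zzSUU   [S → z S U]
zzSUU ⇒ zzzSUUU   [S → z S U]
zzzSUUU ⇒ zzztUUU   [S → t]
zzztUUU ⇒ zzzttUUU   [U → t U]
zzzttUUU ⇒ zzztttUU   [U → t]
zzztttUU ⇒ zzzttttUU   [U → t U]
zzzttttUU ⇒ zzztttttU   [U → t]
zzztttttU ⇒ zzztttttt   [U → t]

S ⇒ zSU ⇒ zzSUU ⇒ zzzSUUU ⇒ zzztUUU ⇒ zzzttUUU ⇒ zzztttUU ⇒ zzzttttUU ⇒ zzztttttU ⇒ zzztttttt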